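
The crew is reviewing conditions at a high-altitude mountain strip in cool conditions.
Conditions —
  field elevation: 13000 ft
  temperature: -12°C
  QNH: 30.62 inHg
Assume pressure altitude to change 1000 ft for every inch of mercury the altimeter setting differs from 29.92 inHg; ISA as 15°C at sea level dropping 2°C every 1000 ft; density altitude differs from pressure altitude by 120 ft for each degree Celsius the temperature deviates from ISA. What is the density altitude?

Pressure altitude = 13000 + (29.92 − 30.62) × 1000 = 13000 + (-700) = 12300 ft.
ISA temperature at 12300 ft = 15 − 2 × (12300/1000) = -9.6°C.
ISA deviation = -12 − (-9.6) = -2.4°C.
Density altitude = 12300 + 120 × (-2.4) = 12012 ft.

12012 ft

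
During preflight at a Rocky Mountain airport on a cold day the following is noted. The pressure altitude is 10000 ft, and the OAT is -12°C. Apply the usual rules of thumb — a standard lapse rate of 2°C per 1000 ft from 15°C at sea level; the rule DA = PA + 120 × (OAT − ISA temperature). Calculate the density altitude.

9160 ft

ISA temperature at 10000 ft = 15 − 2 × (10000/1000) = -5°C.
ISA deviation = -12 − (-5) = -7°C.
Density altitude = 10000 + 120 × (-7) = 10000 + (-840) = 9160 ft.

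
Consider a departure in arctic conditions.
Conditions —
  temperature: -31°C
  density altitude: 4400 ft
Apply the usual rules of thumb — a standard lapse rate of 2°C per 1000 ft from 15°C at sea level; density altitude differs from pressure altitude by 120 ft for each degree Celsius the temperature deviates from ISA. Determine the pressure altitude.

8000 ft

DA = PA + 120 × (OAT − (15 − 2·PA/1000)) = PA + 120·OAT − 1800 + 0.24·PA = 1.24·PA + 120·OAT − 1800.
So 1.24·PA = 4400 − 120 × (-31) + 1800 = 9920.
PA = 9920 / 1.24 = 8000 ft.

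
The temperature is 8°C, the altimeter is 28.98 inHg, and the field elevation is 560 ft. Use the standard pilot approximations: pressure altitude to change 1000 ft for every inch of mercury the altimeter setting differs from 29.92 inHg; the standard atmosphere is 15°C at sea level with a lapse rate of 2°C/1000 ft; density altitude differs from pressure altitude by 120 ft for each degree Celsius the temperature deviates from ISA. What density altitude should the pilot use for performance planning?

Pressure altitude = 560 + (29.92 − 28.98) × 1000 = 560 + (+940) = 1500 ft.
ISA temperature at 1500 ft = 15 − 2 × (1500/1000) = 12°C.
ISA deviation = 8 − 12 = -4°C.
Density altitude = 1500 + 120 × (-4) = 1020 ft.

1020 ft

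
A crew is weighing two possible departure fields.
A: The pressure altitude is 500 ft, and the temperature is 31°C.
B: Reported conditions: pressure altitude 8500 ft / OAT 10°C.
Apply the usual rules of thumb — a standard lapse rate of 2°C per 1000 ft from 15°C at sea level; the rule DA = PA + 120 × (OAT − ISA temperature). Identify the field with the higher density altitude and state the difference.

B by 7400 ft

A: ISA temp = 14°C, deviation +17°C, DA = 500 + 120 × 17 = 2540 ft.
B: ISA temp = -2°C, deviation +12°C, DA = 8500 + 120 × 12 = 9940 ft.
B is higher by 9940 − 2540 = 7400 ft.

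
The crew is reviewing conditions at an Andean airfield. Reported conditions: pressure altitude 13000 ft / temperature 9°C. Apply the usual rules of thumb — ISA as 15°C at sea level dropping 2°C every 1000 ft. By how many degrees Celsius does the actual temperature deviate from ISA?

ISA temperature at 13000 ft = 15 − 2 × (13000/1000) = -11°C.
Deviation = OAT − ISA = 9 − (-11) = +20°C.

ISA+20°C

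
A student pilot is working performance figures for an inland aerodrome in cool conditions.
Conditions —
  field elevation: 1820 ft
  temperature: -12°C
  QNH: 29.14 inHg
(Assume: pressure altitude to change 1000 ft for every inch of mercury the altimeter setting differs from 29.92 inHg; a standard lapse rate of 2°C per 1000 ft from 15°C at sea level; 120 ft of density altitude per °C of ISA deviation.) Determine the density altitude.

Pressure altitude = 1820 + (29.92 − 29.14) × 1000 = 1820 + (+780) = 2600 ft.
ISA temperature at 2600 ft = 15 − 2 × (2600/1000) = 9.8°C.
ISA deviation = -12 − 9.8 = -21.8°C.
Density altitude = 2600 + 120 × (-21.8) = -16 ft.

-16 ft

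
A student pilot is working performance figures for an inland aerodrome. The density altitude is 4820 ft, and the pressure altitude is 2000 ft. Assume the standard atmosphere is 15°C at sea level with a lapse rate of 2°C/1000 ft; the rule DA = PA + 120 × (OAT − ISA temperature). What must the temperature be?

Density altitude − pressure altitude = 4820 − 2000 = +2820 ft.
At 120 ft/°C that is an ISA deviation of 2820/120 = +23.5°C.
ISA temperature at 2000 ft = 15 − 2 × (2000/1000) = 11°C.
OAT = ISA + deviation = 11 + (+23.5) = 34.5°C.

34.5°C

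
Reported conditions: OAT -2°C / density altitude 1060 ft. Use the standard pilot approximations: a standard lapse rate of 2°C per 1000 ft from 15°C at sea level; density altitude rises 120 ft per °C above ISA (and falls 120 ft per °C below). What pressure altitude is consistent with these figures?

2500 ft

DA = PA + 120 × (OAT − (15 − 2·PA/1000)) = PA + 120·OAT − 1800 + 0.24·PA = 1.24·PA + 120·OAT − 1800.
So 1.24·PA = 1060 − 120 × (-2) + 1800 = 3100.
PA = 3100 / 1.24 = 2500 ft.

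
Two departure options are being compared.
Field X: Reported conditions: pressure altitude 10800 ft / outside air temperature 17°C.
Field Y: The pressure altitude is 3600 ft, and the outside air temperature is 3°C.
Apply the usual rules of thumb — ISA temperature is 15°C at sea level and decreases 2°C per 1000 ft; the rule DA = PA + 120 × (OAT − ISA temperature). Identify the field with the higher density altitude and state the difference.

Field X by 10608 ft

Field X: ISA temp = -6.6°C, deviation +23.6°C, DA = 10800 + 120 × 23.6 = 13632 ft.
Field Y: ISA temp = 7.8°C, deviation -4.8°C, DA = 3600 + 120 × (-4.8) = 3024 ft.
Field X is higher by 13632 − 3024 = 10608 ft.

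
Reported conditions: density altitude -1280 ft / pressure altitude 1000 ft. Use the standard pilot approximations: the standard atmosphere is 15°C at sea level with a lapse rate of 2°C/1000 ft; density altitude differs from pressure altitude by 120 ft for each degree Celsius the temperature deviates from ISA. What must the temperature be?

Density altitude − pressure altitude = -1280 − 1000 = -2280 ft.
At 120 ft/°C that is an ISA deviation of -2280/120 = -19°C.
ISA temperature at 1000 ft = 15 − 2 × (1000/1000) = 13°C.
OAT = ISA + deviation = 13 + (-19) = -6°C.

-6°C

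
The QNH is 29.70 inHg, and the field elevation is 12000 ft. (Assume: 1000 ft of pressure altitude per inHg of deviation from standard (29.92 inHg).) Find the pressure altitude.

Pressure correction = (29.92 − 29.70) × 1000 = +220 ft.
Pressure altitude = 12000 + (+220) = 12220 ft.

12220 ft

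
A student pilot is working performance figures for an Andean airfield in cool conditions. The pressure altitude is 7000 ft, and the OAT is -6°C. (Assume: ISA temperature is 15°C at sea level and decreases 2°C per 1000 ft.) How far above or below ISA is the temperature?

ISA-7°C

ISA temperature at 7000 ft = 15 − 2 × (7000/1000) = 1°C.
Deviation = OAT − ISA = -6 − 1 = -7°C.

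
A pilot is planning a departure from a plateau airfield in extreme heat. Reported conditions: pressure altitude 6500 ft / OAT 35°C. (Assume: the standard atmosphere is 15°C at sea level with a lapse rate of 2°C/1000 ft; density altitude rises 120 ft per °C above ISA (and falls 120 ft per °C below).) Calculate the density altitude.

10460 ft

ISA temperature at 6500 ft = 15 − 2 × (6500/1000) = 2°C.
ISA deviation = 35 − 2 = +33°C.
Density altitude = 6500 + 120 × (33) = 6500 + (+3960) = 10460 ft.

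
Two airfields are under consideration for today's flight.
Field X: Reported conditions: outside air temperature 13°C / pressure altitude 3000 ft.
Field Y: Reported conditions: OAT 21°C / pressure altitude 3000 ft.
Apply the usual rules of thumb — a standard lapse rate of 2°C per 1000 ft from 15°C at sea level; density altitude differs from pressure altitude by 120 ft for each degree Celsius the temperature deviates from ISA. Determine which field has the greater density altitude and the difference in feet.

Field X: ISA temp = 9°C, deviation +4°C, DA = 3000 + 120 × 4 = 3480 ft.
Field Y: ISA temp = 9°C, deviation +12°C, DA = 3000 + 120 × 12 = 4440 ft.
Field Y is higher by 4440 − 3480 = 960 ft.

Field Y by 960 ft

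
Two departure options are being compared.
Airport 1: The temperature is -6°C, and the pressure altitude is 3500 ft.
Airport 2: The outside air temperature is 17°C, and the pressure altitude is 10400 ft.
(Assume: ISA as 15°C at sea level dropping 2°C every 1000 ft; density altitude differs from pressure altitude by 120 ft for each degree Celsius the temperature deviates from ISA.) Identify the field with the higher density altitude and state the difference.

Airport 1: ISA temp = 8°C, deviation -14°C, DA = 3500 + 120 × (-14) = 1820 ft.
Airport 2: ISA temp = -5.8°C, deviation +22.8°C, DA = 10400 + 120 × 22.8 = 13136 ft.
Airport 2 is higher by 13136 − 1820 = 11316 ft.

Airport 2 by 11316 ft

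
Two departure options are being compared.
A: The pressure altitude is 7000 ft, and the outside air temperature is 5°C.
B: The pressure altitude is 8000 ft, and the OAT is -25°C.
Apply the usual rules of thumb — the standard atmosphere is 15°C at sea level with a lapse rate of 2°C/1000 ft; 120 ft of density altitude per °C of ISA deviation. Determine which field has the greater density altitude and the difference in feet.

A by 2360 ft

A: ISA temp = 1°C, deviation +4°C, DA = 7000 + 120 × 4 = 7480 ft.
B: ISA temp = -1°C, deviation -24°C, DA = 8000 + 120 × (-24) = 5120 ft.
A is higher by 7480 − 5120 = 2360 ft.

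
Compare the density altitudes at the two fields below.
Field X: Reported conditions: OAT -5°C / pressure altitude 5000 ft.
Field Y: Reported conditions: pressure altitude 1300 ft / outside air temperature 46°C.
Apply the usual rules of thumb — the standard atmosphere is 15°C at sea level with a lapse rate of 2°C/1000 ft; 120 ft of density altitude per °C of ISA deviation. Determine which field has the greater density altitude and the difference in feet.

Field Y by 1532 ft

Field X: ISA temp = 5°C, deviation -10°C, DA = 5000 + 120 × (-10) = 3800 ft.
Field Y: ISA temp = 12.4°C, deviation +33.6°C, DA = 1300 + 120 × 33.6 = 5332 ft.
Field Y is higher by 5332 − 3800 = 1532 ft.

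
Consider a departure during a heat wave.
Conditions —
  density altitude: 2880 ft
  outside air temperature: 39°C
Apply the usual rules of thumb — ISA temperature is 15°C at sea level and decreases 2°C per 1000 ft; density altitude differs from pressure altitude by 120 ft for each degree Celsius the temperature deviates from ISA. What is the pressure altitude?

0 ft

DA = PA + 120 × (OAT − (15 − 2·PA/1000)) = PA + 120·OAT − 1800 + 0.24·PA = 1.24·PA + 120·OAT − 1800.
So 1.24·PA = 2880 − 120 × 39 + 1800 = 0.
PA = 0 / 1.24 = 0 ft.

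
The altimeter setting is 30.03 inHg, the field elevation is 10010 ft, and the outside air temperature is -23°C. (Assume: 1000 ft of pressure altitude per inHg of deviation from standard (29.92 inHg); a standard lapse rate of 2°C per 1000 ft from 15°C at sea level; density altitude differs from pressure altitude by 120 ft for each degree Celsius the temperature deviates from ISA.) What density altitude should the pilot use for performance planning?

7716 ft

Pressure altitude = 10010 + (29.92 − 30.03) × 1000 = 10010 + (-110) = 9900 ft.
ISA temperature at 9900 ft = 15 − 2 × (9900/1000) = -4.8°C.
ISA deviation = -23 − (-4.8) = -18.2°C.
Density altitude = 9900 + 120 × (-18.2) = 7716 ft.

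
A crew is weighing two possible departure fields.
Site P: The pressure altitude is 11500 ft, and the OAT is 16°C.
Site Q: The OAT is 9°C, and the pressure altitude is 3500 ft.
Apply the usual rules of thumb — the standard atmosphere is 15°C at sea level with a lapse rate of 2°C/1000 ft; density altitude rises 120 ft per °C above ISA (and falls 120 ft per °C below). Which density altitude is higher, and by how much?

Site P by 10760 ft

Site P: ISA temp = -8°C, deviation +24°C, DA = 11500 + 120 × 24 = 14380 ft.
Site Q: ISA temp = 8°C, deviation +1°C, DA = 3500 + 120 × 1 = 3620 ft.
Site P is higher by 14380 − 3620 = 10760 ft.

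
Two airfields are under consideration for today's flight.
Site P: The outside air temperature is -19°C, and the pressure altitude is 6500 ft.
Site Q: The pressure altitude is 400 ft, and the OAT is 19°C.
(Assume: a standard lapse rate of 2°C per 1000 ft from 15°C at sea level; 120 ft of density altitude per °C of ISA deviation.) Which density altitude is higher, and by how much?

Site P by 3004 ft

Site P: ISA temp = 2°C, deviation -21°C, DA = 6500 + 120 × (-21) = 3980 ft.
Site Q: ISA temp = 14.2°C, deviation +4.8°C, DA = 400 + 120 × 4.8 = 976 ft.
Site P is higher by 3980 − 976 = 3004 ft.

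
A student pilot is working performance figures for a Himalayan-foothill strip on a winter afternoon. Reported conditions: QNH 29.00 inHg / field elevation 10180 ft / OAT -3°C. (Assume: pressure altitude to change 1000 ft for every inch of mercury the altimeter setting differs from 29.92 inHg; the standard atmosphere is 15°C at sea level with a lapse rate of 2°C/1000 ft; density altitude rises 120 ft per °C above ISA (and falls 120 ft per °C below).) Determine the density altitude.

11604 ft

Pressure altitude = 10180 + (29.92 − 29.00) × 1000 = 10180 + (+920) = 11100 ft.
ISA temperature at 11100 ft = 15 − 2 × (11100/1000) = -7.2°C.
ISA deviation = -3 − (-7.2) = +4.2°C.
Density altitude = 11100 + 120 × (4.2) = 11604 ft.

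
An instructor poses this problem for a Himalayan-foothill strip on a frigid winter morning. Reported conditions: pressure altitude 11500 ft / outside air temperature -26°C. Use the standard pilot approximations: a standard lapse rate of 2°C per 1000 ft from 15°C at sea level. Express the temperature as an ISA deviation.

ISA-18°C

ISA temperature at 11500 ft = 15 − 2 × (11500/1000) = -8°C.
Deviation = OAT − ISA = -26 − (-8) = -18°C.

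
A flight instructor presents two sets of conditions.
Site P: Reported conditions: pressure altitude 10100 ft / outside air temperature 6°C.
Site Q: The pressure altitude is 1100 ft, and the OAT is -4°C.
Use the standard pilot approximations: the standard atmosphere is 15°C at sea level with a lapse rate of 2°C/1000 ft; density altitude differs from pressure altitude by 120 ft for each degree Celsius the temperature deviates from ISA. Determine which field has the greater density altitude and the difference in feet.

Site P by 12360 ft

Site P: ISA temp = -5.2°C, deviation +11.2°C, DA = 10100 + 120 × 11.2 = 11444 ft.
Site Q: ISA temp = 12.8°C, deviation -16.8°C, DA = 1100 + 120 × (-16.8) = -916 ft.
Site P is higher by 11444 − (-916) = 12360 ft.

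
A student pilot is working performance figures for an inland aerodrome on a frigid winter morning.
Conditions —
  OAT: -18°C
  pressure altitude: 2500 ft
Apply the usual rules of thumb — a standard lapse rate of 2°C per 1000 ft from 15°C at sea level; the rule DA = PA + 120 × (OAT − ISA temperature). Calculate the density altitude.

-860 ft

ISA temperature at 2500 ft = 15 − 2 × (2500/1000) = 10°C.
ISA deviation = -18 − 10 = -28°C.
Density altitude = 2500 + 120 × (-28) = 2500 + (-3360) = -860 ft.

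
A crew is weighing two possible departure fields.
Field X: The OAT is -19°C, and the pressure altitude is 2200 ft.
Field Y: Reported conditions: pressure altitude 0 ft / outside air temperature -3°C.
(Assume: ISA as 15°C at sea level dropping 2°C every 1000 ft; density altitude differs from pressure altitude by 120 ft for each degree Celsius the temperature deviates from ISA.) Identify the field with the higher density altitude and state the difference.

Field X by 808 ft

Field X: ISA temp = 10.6°C, deviation -29.6°C, DA = 2200 + 120 × (-29.6) = -1352 ft.
Field Y: ISA temp = 15°C, deviation -18°C, DA = 0 + 120 × (-18) = -2160 ft.
Field X is higher by -1352 − (-2160) = 808 ft.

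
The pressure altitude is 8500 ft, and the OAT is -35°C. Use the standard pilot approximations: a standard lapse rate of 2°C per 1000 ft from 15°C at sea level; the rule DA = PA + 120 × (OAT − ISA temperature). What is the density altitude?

4540 ft

ISA temperature at 8500 ft = 15 − 2 × (8500/1000) = -2°C.
ISA deviation = -35 − (-2) = -33°C.
Density altitude = 8500 + 120 × (-33) = 8500 + (-3960) = 4540 ft.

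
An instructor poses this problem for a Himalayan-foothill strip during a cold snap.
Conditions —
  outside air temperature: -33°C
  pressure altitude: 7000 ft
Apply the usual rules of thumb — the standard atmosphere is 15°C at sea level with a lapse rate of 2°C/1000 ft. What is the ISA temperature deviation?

ISA-34°C

ISA temperature at 7000 ft = 15 − 2 × (7000/1000) = 1°C.
Deviation = OAT − ISA = -33 − 1 = -34°C.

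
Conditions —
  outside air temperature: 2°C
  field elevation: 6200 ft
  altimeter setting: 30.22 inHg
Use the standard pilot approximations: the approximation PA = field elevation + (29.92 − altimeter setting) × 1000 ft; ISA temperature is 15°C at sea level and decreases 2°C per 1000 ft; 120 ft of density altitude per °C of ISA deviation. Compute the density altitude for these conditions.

5756 ft

Pressure altitude = 6200 + (29.92 − 30.22) × 1000 = 6200 + (-300) = 5900 ft.
ISA temperature at 5900 ft = 15 − 2 × (5900/1000) = 3.2°C.
ISA deviation = 2 − 3.2 = -1.2°C.
Density altitude = 5900 + 120 × (-1.2) = 5756 ft.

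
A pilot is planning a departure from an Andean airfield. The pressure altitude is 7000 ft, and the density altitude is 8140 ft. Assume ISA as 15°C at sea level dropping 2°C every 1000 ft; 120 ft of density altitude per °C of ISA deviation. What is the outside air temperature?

Density altitude − pressure altitude = 8140 − 7000 = +1140 ft.
At 120 ft/°C that is an ISA deviation of 1140/120 = +9.5°C.
ISA temperature at 7000 ft = 15 − 2 × (7000/1000) = 1°C.
OAT = ISA + deviation = 1 + (+9.5) = 10.5°C.

10.5°C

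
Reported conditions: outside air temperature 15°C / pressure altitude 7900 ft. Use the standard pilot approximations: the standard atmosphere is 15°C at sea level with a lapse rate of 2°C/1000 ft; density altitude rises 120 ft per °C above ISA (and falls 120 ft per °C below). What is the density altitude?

9796 ft

ISA temperature at 7900 ft = 15 − 2 × (7900/1000) = -0.8°C.
ISA deviation = 15 − (-0.8) = +15.8°C.
Density altitude = 7900 + 120 × (15.8) = 7900 + (+1896) = 9796 ft.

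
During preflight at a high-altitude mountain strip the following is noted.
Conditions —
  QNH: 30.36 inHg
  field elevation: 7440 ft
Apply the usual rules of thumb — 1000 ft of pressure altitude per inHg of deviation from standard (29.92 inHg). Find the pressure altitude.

Pressure correction = (29.92 − 30.36) × 1000 = -440 ft.
Pressure altitude = 7440 + (-440) = 7000 ft.

7000 ft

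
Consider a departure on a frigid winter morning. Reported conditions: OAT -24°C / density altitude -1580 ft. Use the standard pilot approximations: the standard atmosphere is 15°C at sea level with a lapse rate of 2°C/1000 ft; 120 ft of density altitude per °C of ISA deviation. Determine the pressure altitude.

DA = PA + 120 × (OAT − (15 − 2·PA/1000)) = PA + 120·OAT − 1800 + 0.24·PA = 1.24·PA + 120·OAT − 1800.
So 1.24·PA = -1580 − 120 × (-24) + 1800 = 3100.
PA = 3100 / 1.24 = 2500 ft.

2500 ft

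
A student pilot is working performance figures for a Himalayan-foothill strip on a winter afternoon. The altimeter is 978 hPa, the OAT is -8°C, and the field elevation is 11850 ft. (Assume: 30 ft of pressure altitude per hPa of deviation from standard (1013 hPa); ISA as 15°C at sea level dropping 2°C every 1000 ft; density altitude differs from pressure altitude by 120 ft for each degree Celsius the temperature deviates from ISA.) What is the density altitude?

Pressure altitude = 11850 + (1013 − 978) × 30 = 11850 + (+1050) = 12900 ft.
ISA temperature at 12900 ft = 15 − 2 × (12900/1000) = -10.8°C.
ISA deviation = -8 − (-10.8) = +2.8°C.
Density altitude = 12900 + 120 × (2.8) = 13236 ft.

13236 ft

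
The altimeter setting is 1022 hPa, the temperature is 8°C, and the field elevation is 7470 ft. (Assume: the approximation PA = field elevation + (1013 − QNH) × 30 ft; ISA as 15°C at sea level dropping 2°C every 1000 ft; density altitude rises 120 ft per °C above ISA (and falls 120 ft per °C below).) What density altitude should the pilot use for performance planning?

Pressure altitude = 7470 + (1013 − 1022) × 30 = 7470 + (-270) = 7200 ft.
ISA temperature at 7200 ft = 15 − 2 × (7200/1000) = 0.6°C.
ISA deviation = 8 − 0.6 = +7.4°C.
Density altitude = 7200 + 120 × (7.4) = 8088 ft.

8088 ft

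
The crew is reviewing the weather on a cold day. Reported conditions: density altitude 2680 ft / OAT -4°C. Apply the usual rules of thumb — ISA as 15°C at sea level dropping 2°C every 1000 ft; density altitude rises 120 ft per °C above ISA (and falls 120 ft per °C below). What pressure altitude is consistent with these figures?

4000 ft

DA = PA + 120 × (OAT − (15 − 2·PA/1000)) = PA + 120·OAT − 1800 + 0.24·PA = 1.24·PA + 120·OAT − 1800.
So 1.24·PA = 2680 − 120 × (-4) + 1800 = 4960.
PA = 4960 / 1.24 = 4000 ft.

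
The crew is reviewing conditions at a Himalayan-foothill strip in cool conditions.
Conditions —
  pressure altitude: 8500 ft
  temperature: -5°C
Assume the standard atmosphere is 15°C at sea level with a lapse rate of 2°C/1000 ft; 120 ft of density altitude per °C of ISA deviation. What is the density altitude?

8140 ft

ISA temperature at 8500 ft = 15 − 2 × (8500/1000) = -2°C.
ISA deviation = -5 − (-2) = -3°C.
Density altitude = 8500 + 120 × (-3) = 8500 + (-360) = 8140 ft.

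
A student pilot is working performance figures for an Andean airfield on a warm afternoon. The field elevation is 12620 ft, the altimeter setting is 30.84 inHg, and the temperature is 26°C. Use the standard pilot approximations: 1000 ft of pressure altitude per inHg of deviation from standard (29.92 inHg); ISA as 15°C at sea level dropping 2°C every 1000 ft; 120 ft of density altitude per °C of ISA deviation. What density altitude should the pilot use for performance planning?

15828 ft

Pressure altitude = 12620 + (29.92 − 30.84) × 1000 = 12620 + (-920) = 11700 ft.
ISA temperature at 11700 ft = 15 − 2 × (11700/1000) = -8.4°C.
ISA deviation = 26 − (-8.4) = +34.4°C.
Density altitude = 11700 + 120 × (34.4) = 15828 ft.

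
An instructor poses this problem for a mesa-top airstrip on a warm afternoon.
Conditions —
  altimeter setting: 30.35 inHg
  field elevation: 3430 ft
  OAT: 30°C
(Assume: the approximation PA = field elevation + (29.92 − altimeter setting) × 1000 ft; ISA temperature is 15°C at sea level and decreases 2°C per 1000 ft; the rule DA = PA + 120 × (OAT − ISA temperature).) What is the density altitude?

Pressure altitude = 3430 + (29.92 − 30.35) × 1000 = 3430 + (-430) = 3000 ft.
ISA temperature at 3000 ft = 15 − 2 × (3000/1000) = 9°C.
ISA deviation = 30 − 9 = +21°C.
Density altitude = 3000 + 120 × (21) = 5520 ft.

5520 ft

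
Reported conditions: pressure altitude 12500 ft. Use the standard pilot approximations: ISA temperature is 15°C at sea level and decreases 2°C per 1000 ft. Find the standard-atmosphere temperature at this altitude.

ISA temperature = 15 − 2 × (12500/1000) = 15 − 25 = -10°C.

-10°C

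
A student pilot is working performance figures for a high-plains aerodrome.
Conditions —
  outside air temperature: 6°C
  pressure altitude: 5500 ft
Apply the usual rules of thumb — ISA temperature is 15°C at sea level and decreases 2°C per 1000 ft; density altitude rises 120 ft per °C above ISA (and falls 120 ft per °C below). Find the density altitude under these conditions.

ISA temperature at 5500 ft = 15 − 2 × (5500/1000) = 4°C.
ISA deviation = 6 − 4 = +2°C.
Density altitude = 5500 + 120 × (2) = 5500 + (+240) = 5740 ft.

5740 ft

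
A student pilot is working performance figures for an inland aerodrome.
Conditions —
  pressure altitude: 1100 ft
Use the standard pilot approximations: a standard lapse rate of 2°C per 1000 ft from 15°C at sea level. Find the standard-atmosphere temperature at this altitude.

ISA temperature = 15 − 2 × (1100/1000) = 15 − 2.2 = 12.8°C.

12.8°C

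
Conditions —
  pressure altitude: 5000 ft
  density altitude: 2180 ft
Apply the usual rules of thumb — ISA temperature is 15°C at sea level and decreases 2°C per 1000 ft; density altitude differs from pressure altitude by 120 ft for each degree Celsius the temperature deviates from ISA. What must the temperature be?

Density altitude − pressure altitude = 2180 − 5000 = -2820 ft.
At 120 ft/°C that is an ISA deviation of -2820/120 = -23.5°C.
ISA temperature at 5000 ft = 15 − 2 × (5000/1000) = 5°C.
OAT = ISA + deviation = 5 + (-23.5) = -18.5°C.

-18.5°C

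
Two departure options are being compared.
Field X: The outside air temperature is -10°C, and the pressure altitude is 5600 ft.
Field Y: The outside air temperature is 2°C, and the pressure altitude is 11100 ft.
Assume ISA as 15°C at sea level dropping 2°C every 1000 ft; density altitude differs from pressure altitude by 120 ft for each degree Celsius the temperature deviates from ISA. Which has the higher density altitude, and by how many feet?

Field Y by 8260 ft

Field X: ISA temp = 3.8°C, deviation -13.8°C, DA = 5600 + 120 × (-13.8) = 3944 ft.
Field Y: ISA temp = -7.2°C, deviation +9.2°C, DA = 11100 + 120 × 9.2 = 12204 ft.
Field Y is higher by 12204 − 3944 = 8260 ft.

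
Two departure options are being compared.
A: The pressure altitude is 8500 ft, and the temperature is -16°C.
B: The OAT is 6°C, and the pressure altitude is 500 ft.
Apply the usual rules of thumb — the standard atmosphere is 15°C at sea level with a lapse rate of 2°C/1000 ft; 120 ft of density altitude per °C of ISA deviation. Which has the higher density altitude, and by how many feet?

A by 7280 ft

A: ISA temp = -2°C, deviation -14°C, DA = 8500 + 120 × (-14) = 6820 ft.
B: ISA temp = 14°C, deviation -8°C, DA = 500 + 120 × (-8) = -460 ft.
A is higher by 6820 − (-460) = 7280 ft.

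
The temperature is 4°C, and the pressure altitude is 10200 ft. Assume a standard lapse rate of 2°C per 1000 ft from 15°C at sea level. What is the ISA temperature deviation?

ISA+9.4°C

ISA temperature at 10200 ft = 15 − 2 × (10200/1000) = -5.4°C.
Deviation = OAT − ISA = 4 − (-5.4) = +9.4°C.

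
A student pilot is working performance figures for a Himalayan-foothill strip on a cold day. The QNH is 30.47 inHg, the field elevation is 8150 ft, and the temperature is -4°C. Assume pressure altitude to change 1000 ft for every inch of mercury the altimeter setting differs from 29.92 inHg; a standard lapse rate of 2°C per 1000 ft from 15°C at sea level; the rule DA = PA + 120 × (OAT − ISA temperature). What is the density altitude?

7144 ft

Pressure altitude = 8150 + (29.92 − 30.47) × 1000 = 8150 + (-550) = 7600 ft.
ISA temperature at 7600 ft = 15 − 2 × (7600/1000) = -0.2°C.
ISA deviation = -4 − (-0.2) = -3.8°C.
Density altitude = 7600 + 120 × (-3.8) = 7144 ft.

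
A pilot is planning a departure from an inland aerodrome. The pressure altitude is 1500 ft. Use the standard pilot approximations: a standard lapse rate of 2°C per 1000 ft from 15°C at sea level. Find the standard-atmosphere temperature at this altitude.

ISA temperature = 15 − 2 × (1500/1000) = 15 − 3 = 12°C.

12°C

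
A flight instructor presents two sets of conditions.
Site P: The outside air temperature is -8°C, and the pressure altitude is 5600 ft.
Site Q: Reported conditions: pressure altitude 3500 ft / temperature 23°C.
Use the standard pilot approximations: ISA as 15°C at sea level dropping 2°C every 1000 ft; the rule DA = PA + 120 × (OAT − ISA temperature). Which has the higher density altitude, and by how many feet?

Site P: ISA temp = 3.8°C, deviation -11.8°C, DA = 5600 + 120 × (-11.8) = 4184 ft.
Site Q: ISA temp = 8°C, deviation +15°C, DA = 3500 + 120 × 15 = 5300 ft.
Site Q is higher by 5300 − 4184 = 1116 ft.

Site Q by 1116 ft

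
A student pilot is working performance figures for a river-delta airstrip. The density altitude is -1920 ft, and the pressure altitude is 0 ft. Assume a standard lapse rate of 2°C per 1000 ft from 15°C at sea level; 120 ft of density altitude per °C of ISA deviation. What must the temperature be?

Density altitude − pressure altitude = -1920 − 0 = -1920 ft.
At 120 ft/°C that is an ISA deviation of -1920/120 = -16°C.
ISA temperature at 0 ft = 15 − 2 × (0/1000) = 15°C.
OAT = ISA + deviation = 15 + (-16) = -1°C.

-1°C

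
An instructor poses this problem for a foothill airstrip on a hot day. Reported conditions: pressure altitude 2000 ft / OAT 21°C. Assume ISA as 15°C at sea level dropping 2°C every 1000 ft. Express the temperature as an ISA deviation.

ISA temperature at 2000 ft = 15 − 2 × (2000/1000) = 11°C.
Deviation = OAT − ISA = 21 − 11 = +10°C.

ISA+10°C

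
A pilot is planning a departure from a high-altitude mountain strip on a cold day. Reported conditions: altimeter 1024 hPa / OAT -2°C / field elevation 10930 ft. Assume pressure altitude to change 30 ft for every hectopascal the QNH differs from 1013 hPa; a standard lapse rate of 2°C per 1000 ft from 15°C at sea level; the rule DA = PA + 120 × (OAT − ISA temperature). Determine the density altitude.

Pressure altitude = 10930 + (1013 − 1024) × 30 = 10930 + (-330) = 10600 ft.
ISA temperature at 10600 ft = 15 − 2 × (10600/1000) = -6.2°C.
ISA deviation = -2 − (-6.2) = +4.2°C.
Density altitude = 10600 + 120 × (4.2) = 11104 ft.

11104 ft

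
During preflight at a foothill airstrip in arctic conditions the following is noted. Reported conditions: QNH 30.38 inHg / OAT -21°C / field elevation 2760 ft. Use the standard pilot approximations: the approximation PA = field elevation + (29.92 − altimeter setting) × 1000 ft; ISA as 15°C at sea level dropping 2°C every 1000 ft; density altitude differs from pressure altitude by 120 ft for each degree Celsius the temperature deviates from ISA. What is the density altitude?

-1468 ft

Pressure altitude = 2760 + (29.92 − 30.38) × 1000 = 2760 + (-460) = 2300 ft.
ISA temperature at 2300 ft = 15 − 2 × (2300/1000) = 10.4°C.
ISA deviation = -21 − 10.4 = -31.4°C.
Density altitude = 2300 + 120 × (-31.4) = -1468 ft.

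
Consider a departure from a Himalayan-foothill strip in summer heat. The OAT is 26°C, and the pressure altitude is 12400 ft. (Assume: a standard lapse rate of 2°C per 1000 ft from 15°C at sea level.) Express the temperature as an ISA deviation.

ISA+35.8°C

ISA temperature at 12400 ft = 15 − 2 × (12400/1000) = -9.8°C.
Deviation = OAT − ISA = 26 − (-9.8) = +35.8°C.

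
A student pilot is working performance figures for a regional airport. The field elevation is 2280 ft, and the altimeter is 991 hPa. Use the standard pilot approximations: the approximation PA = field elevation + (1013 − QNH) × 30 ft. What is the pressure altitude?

Pressure correction = (1013 − 991) × 30 = +660 ft.
Pressure altitude = 2280 + (+660) = 2940 ft.

2940 ft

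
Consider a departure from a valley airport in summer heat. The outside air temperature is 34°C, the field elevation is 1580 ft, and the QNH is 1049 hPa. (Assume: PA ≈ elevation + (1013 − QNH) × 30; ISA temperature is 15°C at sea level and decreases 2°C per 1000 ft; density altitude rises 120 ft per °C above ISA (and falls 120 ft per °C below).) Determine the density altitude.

2900 ft

Pressure altitude = 1580 + (1013 − 1049) × 30 = 1580 + (-1080) = 500 ft.
ISA temperature at 500 ft = 15 − 2 × (500/1000) = 14°C.
ISA deviation = 34 − 14 = +20°C.
Density altitude = 500 + 120 × (20) = 2900 ft.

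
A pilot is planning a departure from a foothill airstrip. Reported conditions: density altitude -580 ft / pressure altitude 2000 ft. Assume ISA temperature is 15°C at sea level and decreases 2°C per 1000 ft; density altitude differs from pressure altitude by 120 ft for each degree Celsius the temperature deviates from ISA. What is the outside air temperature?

Density altitude − pressure altitude = -580 − 2000 = -2580 ft.
At 120 ft/°C that is an ISA deviation of -2580/120 = -21.5°C.
ISA temperature at 2000 ft = 15 − 2 × (2000/1000) = 11°C.
OAT = ISA + deviation = 11 + (-21.5) = -10.5°C.

-10.5°C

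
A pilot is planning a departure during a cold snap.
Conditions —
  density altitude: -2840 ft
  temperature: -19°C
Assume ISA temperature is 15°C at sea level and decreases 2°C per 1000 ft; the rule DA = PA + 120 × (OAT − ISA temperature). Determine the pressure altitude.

DA = PA + 120 × (OAT − (15 − 2·PA/1000)) = PA + 120·OAT − 1800 + 0.24·PA = 1.24·PA + 120·OAT − 1800.
So 1.24·PA = -2840 − 120 × (-19) + 1800 = 1240.
PA = 1240 / 1.24 = 1000 ft.

1000 ft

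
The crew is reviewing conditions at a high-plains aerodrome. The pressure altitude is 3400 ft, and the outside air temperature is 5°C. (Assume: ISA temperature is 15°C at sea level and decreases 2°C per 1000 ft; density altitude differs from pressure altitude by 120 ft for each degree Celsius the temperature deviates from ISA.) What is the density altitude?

ISA temperature at 3400 ft = 15 − 2 × (3400/1000) = 8.2°C.
ISA deviation = 5 − 8.2 = -3.2°C.
Density altitude = 3400 + 120 × (-3.2) = 3400 + (-384) = 3016 ft.

3016 ft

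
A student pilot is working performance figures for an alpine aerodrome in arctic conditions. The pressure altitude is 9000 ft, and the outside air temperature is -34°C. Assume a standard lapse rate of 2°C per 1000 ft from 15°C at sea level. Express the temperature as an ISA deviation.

ISA-31°C

ISA temperature at 9000 ft = 15 − 2 × (9000/1000) = -3°C.
Deviation = OAT − ISA = -34 − (-3) = -31°C.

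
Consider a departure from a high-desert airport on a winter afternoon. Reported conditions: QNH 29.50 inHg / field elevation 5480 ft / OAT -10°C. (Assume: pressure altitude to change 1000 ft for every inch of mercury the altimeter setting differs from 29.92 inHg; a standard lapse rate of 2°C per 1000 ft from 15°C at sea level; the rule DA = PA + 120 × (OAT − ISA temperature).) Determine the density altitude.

Pressure altitude = 5480 + (29.92 − 29.50) × 1000 = 5480 + (+420) = 5900 ft.
ISA temperature at 5900 ft = 15 − 2 × (5900/1000) = 3.2°C.
ISA deviation = -10 − 3.2 = -13.2°C.
Density altitude = 5900 + 120 × (-13.2) = 4316 ft.

4316 ft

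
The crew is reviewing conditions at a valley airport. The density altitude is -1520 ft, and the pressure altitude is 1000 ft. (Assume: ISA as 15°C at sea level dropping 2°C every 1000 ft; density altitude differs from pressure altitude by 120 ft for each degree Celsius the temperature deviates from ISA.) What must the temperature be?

Density altitude − pressure altitude = -1520 − 1000 = -2520 ft.
At 120 ft/°C that is an ISA deviation of -2520/120 = -21°C.
ISA temperature at 1000 ft = 15 − 2 × (1000/1000) = 13°C.
OAT = ISA + deviation = 13 + (-21) = -8°C.

-8°C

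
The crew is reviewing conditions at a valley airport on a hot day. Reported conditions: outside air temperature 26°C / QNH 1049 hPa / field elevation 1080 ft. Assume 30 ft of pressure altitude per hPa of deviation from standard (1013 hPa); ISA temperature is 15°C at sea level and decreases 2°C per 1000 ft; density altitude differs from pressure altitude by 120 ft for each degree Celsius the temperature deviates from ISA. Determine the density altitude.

Pressure altitude = 1080 + (1013 − 1049) × 30 = 1080 + (-1080) = 0 ft.
ISA temperature at 0 ft = 15 − 2 × (0/1000) = 15°C.
ISA deviation = 26 − 15 = +11°C.
Density altitude = 0 + 120 × (11) = 1320 ft.

1320 ft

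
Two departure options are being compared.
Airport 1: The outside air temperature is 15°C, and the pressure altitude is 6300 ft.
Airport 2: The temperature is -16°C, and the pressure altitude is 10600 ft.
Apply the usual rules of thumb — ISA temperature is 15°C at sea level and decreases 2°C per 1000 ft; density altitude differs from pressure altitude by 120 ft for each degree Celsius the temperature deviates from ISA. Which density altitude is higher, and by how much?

Airport 2 by 1612 ft

Airport 1: ISA temp = 2.4°C, deviation +12.6°C, DA = 6300 + 120 × 12.6 = 7812 ft.
Airport 2: ISA temp = -6.2°C, deviation -9.8°C, DA = 10600 + 120 × (-9.8) = 9424 ft.
Airport 2 is higher by 9424 − 7812 = 1612 ft.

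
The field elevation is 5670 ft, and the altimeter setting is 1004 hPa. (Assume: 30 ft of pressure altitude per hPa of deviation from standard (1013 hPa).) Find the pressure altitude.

5940 ft

Pressure correction = (1013 − 1004) × 30 = +270 ft.
Pressure altitude = 5670 + (+270) = 5940 ft.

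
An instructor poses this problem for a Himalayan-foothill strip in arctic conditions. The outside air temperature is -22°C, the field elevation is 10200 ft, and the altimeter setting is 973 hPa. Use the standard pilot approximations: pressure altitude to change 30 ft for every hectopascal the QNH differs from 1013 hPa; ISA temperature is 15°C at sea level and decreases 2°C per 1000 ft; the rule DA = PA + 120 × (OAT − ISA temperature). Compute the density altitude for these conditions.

Pressure altitude = 10200 + (1013 − 973) × 30 = 10200 + (+1200) = 11400 ft.
ISA temperature at 11400 ft = 15 − 2 × (11400/1000) = -7.8°C.
ISA deviation = -22 − (-7.8) = -14.2°C.
Density altitude = 11400 + 120 × (-14.2) = 9696 ft.

9696 ft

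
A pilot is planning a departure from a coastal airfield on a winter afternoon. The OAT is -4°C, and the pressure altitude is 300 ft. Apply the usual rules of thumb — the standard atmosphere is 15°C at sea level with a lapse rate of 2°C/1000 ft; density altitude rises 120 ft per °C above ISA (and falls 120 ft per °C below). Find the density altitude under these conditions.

ISA temperature at 300 ft = 15 − 2 × (300/1000) = 14.4°C.
ISA deviation = -4 − 14.4 = -18.4°C.
Density altitude = 300 + 120 × (-18.4) = 300 + (-2208) = -1908 ft.

-1908 ft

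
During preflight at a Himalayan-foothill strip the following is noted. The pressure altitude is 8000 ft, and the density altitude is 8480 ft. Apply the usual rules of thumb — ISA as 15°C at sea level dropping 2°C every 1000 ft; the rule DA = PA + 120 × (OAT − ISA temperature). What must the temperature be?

3°C

Density altitude − pressure altitude = 8480 − 8000 = +480 ft.
At 120 ft/°C that is an ISA deviation of 480/120 = +4°C.
ISA temperature at 8000 ft = 15 − 2 × (8000/1000) = -1°C.
OAT = ISA + deviation = -1 + (+4) = 3°C.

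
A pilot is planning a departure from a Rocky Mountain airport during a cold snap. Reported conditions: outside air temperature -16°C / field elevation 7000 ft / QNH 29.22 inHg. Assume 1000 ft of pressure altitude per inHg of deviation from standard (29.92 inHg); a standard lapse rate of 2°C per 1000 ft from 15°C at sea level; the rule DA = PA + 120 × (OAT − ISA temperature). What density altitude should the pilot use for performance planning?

Pressure altitude = 7000 + (29.92 − 29.22) × 1000 = 7000 + (+700) = 7700 ft.
ISA temperature at 7700 ft = 15 − 2 × (7700/1000) = -0.4°C.
ISA deviation = -16 − (-0.4) = -15.6°C.
Density altitude = 7700 + 120 × (-15.6) = 5828 ft.

5828 ft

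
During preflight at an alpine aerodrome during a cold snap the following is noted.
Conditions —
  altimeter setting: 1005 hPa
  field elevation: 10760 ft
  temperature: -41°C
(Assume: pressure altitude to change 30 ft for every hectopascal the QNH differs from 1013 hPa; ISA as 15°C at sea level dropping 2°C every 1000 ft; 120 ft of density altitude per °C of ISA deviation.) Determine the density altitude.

Pressure altitude = 10760 + (1013 − 1005) × 30 = 10760 + (+240) = 11000 ft.
ISA temperature at 11000 ft = 15 − 2 × (11000/1000) = -7°C.
ISA deviation = -41 − (-7) = -34°C.
Density altitude = 11000 + 120 × (-34) = 6920 ft.

6920 ft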